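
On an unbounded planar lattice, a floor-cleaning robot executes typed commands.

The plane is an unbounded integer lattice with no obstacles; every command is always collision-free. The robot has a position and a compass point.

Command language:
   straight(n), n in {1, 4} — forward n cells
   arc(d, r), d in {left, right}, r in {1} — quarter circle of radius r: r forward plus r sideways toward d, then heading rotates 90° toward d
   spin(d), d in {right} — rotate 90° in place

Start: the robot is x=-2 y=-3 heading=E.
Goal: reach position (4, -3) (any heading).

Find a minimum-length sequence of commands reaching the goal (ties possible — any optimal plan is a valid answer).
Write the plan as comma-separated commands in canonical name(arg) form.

t0: x=-2 y=-3 heading=E
1. straight(4) → x=2 y=-3 heading=E
2. straight(1) → x=3 y=-3 heading=E
3. straight(1) → x=4 y=-3 heading=E
no 2-step plan works, so 3 is optimal.

straight(4), straight(1), straight(1)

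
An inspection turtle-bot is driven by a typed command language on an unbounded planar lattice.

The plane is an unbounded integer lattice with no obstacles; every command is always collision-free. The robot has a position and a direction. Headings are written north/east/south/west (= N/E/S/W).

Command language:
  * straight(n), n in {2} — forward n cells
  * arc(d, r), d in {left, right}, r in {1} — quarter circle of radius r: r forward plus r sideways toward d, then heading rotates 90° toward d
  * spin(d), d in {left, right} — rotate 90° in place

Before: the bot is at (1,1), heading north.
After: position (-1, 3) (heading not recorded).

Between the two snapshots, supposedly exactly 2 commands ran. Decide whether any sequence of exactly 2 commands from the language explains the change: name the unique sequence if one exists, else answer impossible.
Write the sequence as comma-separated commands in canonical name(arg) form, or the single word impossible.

key: order matters: swapping arc(left, 1) and arc(right, 1) lands elsewhere
from: at (1,1), heading north
step 1 (arc(left, 1)): at (0,2), heading west
step 2 (arc(right, 1)): at (-1,3), heading north
no other 2-command option fits: unique.

arc(left, 1), arc(right, 1)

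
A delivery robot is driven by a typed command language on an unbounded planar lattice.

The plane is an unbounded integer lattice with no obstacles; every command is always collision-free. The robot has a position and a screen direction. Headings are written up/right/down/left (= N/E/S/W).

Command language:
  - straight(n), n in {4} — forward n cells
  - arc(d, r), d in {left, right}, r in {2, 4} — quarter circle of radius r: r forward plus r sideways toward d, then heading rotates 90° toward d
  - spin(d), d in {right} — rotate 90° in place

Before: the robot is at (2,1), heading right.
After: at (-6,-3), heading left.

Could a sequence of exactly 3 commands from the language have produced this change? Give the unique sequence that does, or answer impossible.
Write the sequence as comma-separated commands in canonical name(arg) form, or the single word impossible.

key: running straight(4) before spin(right) would end elsewhere — order is forced
begin: at (2,1), heading right
1. spin(right) → at (2,1), heading down
2. arc(right, 4) → at (-2,-3), heading left
3. straight(4) → at (-6,-3), heading left
no rival 3-sequence matches.

spin(right), arc(right, 4), straight(4)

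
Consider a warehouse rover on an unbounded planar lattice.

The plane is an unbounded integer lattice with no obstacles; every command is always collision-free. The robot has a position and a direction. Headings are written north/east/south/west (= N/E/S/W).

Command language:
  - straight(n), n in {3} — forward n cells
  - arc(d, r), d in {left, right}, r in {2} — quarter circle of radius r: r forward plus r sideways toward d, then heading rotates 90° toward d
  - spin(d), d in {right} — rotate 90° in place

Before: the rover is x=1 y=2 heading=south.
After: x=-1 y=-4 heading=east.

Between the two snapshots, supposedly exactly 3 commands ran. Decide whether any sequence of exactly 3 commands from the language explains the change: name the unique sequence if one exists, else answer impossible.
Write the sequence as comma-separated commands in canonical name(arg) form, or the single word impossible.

arc(right, 2), arc(left, 2), arc(left, 2)

key: running arc(left, 2) before arc(right, 2) would end elsewhere — order is forced
start: x=1 y=2 heading=south
1. arc(right, 2) → x=-1 y=0 heading=west
2. arc(left, 2) → x=-3 y=-2 heading=south
3. arc(left, 2) → x=-1 y=-4 heading=east
no other 3-command option fits: unique.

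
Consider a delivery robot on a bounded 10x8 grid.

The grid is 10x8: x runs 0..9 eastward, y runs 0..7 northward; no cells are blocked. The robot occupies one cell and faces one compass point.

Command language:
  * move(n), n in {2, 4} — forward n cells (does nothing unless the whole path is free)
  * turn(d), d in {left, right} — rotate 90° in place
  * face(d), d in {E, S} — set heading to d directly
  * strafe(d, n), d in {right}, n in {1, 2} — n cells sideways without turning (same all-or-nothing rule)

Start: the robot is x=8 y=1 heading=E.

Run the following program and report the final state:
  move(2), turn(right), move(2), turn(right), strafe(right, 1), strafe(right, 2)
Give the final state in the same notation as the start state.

initial: x=8 y=1 heading=E
step 1 (move(2)): x=8 y=1 heading=E
step 2 (turn(right)): x=8 y=1 heading=S
step 3 (move(2)): x=8 y=1 heading=S
step 4 (turn(right)): x=8 y=1 heading=W
step 5 (strafe(right, 1)): x=8 y=2 heading=W
step 6 (strafe(right, 2)): x=8 y=4 heading=W

x=8 y=4 heading=W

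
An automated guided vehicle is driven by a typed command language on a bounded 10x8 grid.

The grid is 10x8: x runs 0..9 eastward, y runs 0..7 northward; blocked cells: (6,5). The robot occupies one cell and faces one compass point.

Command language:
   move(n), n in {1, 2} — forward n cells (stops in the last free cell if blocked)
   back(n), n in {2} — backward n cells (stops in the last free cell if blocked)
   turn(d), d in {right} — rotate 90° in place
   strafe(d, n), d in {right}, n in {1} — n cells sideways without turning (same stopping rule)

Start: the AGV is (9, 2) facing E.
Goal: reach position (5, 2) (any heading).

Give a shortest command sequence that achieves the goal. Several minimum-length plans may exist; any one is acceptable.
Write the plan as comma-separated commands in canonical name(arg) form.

initial: (9, 2) facing E
t=1 back(2) ⇒ (7, 2) facing E
t=2 back(2) ⇒ (5, 2) facing E
no 1-step plan works, so 2 is optimal.

back(2), back(2)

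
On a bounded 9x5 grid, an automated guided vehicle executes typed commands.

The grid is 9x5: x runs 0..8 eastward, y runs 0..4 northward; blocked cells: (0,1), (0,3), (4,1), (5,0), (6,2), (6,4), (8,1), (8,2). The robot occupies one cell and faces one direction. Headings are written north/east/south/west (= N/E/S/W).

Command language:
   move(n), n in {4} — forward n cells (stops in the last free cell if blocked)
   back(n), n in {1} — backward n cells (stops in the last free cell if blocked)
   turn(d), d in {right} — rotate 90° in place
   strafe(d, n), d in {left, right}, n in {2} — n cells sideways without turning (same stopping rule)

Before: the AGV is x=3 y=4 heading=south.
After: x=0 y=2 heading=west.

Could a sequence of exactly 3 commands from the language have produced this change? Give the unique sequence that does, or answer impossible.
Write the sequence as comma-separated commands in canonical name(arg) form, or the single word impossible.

turn(right), strafe(left, 2), move(4)

key: move(4) runs into the grid edge before its full distance
t0: x=3 y=4 heading=south
[1] after turn(right): x=3 y=4 heading=west
[2] after strafe(left, 2): x=3 y=2 heading=west
[3] after move(4): x=0 y=2 heading=west
uniquely the one of 125 3-step routes that fits.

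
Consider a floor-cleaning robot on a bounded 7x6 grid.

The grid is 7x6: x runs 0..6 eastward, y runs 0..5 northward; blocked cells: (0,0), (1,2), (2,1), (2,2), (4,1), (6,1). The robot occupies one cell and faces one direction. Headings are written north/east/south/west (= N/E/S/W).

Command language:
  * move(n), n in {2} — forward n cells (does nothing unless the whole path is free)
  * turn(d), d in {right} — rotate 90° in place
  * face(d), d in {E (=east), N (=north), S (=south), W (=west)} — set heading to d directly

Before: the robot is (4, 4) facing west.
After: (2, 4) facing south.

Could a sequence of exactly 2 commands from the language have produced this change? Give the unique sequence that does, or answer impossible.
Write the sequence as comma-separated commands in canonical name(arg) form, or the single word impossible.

key: cell and facing (now S) both changed — the 2 commands mix motion and turning
t0: (4, 4) facing west
[1] after move(2): (2, 4) facing west
[2] after face(S): (2, 4) facing south
all 36 alternatives checked — unique.

move(2), face(S)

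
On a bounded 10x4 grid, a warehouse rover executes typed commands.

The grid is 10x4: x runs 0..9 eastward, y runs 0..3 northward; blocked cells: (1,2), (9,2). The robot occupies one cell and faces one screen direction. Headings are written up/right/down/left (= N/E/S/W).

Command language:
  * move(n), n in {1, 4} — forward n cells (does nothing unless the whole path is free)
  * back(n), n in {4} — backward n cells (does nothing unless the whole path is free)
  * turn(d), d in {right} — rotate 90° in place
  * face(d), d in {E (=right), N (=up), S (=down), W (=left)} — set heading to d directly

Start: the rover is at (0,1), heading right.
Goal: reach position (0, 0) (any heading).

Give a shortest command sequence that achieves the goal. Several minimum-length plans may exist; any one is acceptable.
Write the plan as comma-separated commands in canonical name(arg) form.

t0: at (0,1), heading right
t=1 face(S) ⇒ at (0,1), heading down
t=2 move(1) ⇒ at (0,0), heading down
minimal: 2 command(s), checked below 2.

face(S), move(1)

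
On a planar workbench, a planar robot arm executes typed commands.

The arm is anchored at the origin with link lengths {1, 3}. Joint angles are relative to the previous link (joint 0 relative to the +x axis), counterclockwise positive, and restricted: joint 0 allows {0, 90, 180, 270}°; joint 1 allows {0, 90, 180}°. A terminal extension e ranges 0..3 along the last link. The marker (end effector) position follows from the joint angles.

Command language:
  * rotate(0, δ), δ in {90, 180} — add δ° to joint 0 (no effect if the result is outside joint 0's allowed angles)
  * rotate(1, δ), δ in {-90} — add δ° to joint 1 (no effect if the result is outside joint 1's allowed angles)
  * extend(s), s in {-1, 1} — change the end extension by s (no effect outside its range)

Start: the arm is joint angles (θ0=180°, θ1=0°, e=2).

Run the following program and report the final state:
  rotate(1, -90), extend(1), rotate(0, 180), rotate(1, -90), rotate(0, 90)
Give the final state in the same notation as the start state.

joint angles (θ0=90°, θ1=0°, e=3)

start: joint angles (θ0=180°, θ1=0°, e=2)
t=1 rotate(1, -90) ⇒ joint angles (θ0=180°, θ1=0°, e=2)
t=2 extend(1) ⇒ joint angles (θ0=180°, θ1=0°, e=3)
t=3 rotate(0, 180) ⇒ joint angles (θ0=0°, θ1=0°, e=3)
t=4 rotate(1, -90) ⇒ joint angles (θ0=0°, θ1=0°, e=3)
t=5 rotate(0, 90) ⇒ joint angles (θ0=90°, θ1=0°, e=3)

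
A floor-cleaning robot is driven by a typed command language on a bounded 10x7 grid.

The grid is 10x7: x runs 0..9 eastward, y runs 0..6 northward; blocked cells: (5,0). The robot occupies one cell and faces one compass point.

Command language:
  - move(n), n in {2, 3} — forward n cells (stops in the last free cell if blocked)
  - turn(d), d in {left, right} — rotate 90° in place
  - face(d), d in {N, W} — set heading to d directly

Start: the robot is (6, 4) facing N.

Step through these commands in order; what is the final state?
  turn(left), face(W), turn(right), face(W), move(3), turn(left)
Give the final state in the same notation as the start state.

(3, 4) facing S

start: (6, 4) facing N
t=1 turn(left) ⇒ (6, 4) facing W
t=2 face(W) ⇒ (6, 4) facing W
t=3 turn(right) ⇒ (6, 4) facing N
t=4 face(W) ⇒ (6, 4) facing W
t=5 move(3) ⇒ (3, 4) facing W
t=6 turn(left) ⇒ (3, 4) facing S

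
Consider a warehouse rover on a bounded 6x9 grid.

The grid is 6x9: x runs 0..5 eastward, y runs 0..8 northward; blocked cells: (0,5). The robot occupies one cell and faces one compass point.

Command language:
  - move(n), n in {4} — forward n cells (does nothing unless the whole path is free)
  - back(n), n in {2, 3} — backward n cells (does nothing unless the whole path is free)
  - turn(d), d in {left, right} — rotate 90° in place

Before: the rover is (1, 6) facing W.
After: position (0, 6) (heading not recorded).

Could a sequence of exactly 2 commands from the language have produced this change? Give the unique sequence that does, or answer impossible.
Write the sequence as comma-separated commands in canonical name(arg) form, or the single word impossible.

key: order matters: swapping back(3) and move(4) lands elsewhere
initial: (1, 6) facing W
[1] after back(3): (4, 6) facing W
[2] after move(4): (0, 6) facing W
no rival 2-sequence matches.

back(3), move(4)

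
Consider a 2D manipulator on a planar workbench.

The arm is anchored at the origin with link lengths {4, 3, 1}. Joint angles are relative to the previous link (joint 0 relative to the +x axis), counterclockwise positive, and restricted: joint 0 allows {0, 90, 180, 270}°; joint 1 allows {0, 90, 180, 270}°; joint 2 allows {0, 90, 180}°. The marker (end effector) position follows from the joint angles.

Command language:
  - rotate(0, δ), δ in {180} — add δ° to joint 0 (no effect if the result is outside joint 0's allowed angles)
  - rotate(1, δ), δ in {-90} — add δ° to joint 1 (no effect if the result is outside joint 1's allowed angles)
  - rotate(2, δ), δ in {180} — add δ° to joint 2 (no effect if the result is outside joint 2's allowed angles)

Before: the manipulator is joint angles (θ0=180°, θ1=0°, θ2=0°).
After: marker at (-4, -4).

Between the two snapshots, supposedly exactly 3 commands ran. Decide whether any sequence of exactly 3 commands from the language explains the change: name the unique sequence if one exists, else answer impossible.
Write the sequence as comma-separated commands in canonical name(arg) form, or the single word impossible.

begin: joint angles (θ0=180°, θ1=0°, θ2=0°)
step 1 (rotate(1, -90)): joint angles (θ0=180°, θ1=270°, θ2=0°)
step 2 (rotate(1, -90)): joint angles (θ0=180°, θ1=180°, θ2=0°)
step 3 (rotate(1, -90)): joint angles (θ0=180°, θ1=90°, θ2=0°)
no rival 3-sequence matches.

rotate(1, -90), rotate(1, -90), rotate(1, -90)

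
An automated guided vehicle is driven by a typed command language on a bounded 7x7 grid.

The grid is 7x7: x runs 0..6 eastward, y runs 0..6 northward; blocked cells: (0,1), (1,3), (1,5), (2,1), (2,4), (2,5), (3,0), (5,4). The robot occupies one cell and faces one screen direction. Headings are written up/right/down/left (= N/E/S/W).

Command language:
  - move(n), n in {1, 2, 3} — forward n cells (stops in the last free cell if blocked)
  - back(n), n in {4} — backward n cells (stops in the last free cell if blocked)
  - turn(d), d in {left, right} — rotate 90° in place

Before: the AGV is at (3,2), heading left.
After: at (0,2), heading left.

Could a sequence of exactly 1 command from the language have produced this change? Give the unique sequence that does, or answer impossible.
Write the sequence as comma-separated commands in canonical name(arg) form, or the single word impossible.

key: still facing W — the one step turns nothing
begin: at (3,2), heading left
t=1 move(3) ⇒ at (0,2), heading left
no rival 1-sequence matches.

move(3)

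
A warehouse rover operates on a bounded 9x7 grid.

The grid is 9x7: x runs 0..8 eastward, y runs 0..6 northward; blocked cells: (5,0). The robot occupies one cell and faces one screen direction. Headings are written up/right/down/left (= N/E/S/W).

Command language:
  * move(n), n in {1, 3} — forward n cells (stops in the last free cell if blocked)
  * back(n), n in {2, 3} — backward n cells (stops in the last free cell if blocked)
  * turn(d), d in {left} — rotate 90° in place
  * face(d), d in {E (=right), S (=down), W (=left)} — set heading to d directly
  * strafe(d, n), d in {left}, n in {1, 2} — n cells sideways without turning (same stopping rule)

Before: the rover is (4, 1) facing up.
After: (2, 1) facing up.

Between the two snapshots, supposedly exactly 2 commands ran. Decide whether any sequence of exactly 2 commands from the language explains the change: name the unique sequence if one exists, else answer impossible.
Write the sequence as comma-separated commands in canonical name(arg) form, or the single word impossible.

strafe(left, 1), strafe(left, 1)

key: heading stays N — no command in the sequence turns
from: (4, 1) facing up
[1] after strafe(left, 1): (3, 1) facing up
[2] after strafe(left, 1): (2, 1) facing up
no rival 2-sequence matches.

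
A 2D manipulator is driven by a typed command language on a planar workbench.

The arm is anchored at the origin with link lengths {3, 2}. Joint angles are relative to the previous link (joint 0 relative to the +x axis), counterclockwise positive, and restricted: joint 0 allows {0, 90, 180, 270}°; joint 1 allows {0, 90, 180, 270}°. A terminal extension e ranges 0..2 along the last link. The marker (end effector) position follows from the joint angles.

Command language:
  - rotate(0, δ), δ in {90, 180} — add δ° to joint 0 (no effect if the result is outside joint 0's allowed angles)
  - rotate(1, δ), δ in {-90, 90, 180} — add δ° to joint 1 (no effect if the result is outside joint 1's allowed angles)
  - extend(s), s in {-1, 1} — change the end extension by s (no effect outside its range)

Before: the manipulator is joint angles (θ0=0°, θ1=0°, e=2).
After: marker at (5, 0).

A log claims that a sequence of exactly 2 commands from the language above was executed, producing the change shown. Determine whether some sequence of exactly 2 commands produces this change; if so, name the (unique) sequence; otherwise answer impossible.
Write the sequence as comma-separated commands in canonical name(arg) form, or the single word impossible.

extend(-1), extend(-1)

from: joint angles (θ0=0°, θ1=0°, e=2)
1. extend(-1) → joint angles (θ0=0°, θ1=0°, e=1)
2. extend(-1) → joint angles (θ0=0°, θ1=0°, e=0)
no other 2-command option fits: unique.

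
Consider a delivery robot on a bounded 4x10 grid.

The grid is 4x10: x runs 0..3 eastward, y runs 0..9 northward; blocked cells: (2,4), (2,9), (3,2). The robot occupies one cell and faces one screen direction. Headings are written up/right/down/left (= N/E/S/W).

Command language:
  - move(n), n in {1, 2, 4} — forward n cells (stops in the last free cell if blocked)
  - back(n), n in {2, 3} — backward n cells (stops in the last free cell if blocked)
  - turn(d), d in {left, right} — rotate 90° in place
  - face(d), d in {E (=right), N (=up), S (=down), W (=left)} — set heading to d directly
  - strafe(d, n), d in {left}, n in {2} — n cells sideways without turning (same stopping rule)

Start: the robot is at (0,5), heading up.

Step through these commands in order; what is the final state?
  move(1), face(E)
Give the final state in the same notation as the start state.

t0: at (0,5), heading up
t=1 move(1) ⇒ at (0,6), heading up
t=2 face(E) ⇒ at (0,6), heading right

at (0,6), heading right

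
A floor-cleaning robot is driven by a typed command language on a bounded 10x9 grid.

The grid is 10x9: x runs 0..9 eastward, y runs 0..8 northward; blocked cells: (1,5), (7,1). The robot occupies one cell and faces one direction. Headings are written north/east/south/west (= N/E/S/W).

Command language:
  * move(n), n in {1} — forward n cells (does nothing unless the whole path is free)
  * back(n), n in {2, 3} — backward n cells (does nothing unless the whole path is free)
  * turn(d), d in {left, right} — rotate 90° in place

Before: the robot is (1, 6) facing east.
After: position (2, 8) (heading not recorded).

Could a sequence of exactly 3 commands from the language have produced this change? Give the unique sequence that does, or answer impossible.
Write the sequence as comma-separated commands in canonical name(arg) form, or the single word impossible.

key: running back(2) before move(1) would end elsewhere — order is forced
from: (1, 6) facing east
t=1 move(1) ⇒ (2, 6) facing east
t=2 turn(right) ⇒ (2, 6) facing south
t=3 back(2) ⇒ (2, 8) facing south
no rival 3-sequence matches.

move(1), turn(right), back(2)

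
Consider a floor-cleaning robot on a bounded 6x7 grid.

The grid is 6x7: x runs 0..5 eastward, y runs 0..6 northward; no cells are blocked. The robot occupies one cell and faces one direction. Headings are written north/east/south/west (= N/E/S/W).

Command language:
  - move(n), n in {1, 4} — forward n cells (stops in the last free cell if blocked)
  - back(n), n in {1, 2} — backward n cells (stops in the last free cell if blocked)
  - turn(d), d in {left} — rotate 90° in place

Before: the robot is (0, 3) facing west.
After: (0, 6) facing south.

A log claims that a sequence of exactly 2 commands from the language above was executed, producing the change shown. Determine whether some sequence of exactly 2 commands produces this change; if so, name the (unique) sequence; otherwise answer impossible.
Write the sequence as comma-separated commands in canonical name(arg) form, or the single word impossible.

impossible

every 2-command combo misses the target.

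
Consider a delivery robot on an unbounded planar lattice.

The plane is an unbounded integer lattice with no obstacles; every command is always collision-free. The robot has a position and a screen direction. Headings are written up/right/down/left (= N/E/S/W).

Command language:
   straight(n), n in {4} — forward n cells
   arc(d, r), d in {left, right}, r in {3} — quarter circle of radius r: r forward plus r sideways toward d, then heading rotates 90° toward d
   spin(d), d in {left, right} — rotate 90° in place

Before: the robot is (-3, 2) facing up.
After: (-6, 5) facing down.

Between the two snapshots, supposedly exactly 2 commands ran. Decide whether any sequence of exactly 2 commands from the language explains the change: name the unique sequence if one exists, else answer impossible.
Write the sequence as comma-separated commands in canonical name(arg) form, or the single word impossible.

arc(left, 3), spin(left)

key: order matters: swapping arc(left, 3) and spin(left) lands elsewhere
begin: (-3, 2) facing up
step 1 (arc(left, 3)): (-6, 5) facing left
step 2 (spin(left)): (-6, 5) facing down
uniquely the one of 25 2-step routes that fits.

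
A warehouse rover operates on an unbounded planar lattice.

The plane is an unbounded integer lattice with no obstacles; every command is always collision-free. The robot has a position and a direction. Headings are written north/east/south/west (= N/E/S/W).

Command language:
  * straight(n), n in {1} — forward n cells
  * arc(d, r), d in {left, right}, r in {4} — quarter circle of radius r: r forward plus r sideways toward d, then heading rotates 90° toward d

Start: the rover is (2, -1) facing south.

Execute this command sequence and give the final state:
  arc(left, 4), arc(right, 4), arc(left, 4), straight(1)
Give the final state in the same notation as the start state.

begin: (2, -1) facing south
1. arc(left, 4) → (6, -5) facing east
2. arc(right, 4) → (10, -9) facing south
3. arc(left, 4) → (14, -13) facing east
4. straight(1) → (15, -13) facing east

(15, -13) facing east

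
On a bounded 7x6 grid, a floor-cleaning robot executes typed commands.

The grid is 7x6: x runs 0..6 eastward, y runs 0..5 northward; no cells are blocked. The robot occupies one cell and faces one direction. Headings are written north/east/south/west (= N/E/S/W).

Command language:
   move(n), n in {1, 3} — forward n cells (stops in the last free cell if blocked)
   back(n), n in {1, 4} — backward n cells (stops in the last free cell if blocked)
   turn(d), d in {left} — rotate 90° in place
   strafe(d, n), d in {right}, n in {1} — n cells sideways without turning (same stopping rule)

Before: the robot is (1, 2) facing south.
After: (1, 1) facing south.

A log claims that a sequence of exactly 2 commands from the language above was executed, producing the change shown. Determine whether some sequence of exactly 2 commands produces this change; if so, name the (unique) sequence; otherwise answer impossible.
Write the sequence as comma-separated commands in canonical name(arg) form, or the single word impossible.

key: move(3) runs into the grid edge before its full distance
from: (1, 2) facing south
[1] after move(3): (1, 0) facing south
[2] after back(1): (1, 1) facing south
no rival 2-sequence matches.

move(3), back(1)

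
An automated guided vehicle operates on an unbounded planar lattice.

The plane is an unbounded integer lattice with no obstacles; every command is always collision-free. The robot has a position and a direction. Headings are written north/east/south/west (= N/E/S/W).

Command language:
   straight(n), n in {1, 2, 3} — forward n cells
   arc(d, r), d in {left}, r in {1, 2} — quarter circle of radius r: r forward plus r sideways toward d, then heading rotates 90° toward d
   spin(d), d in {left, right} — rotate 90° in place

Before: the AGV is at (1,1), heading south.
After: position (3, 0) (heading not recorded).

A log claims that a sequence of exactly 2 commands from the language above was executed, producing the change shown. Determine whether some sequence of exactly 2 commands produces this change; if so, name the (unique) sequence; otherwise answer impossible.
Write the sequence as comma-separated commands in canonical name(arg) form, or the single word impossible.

key: order matters: swapping arc(left, 1) and straight(1) lands elsewhere
from: at (1,1), heading south
1. arc(left, 1) → at (2,0), heading east
2. straight(1) → at (3,0), heading east
no rival 2-sequence matches.

arc(left, 1), straight(1)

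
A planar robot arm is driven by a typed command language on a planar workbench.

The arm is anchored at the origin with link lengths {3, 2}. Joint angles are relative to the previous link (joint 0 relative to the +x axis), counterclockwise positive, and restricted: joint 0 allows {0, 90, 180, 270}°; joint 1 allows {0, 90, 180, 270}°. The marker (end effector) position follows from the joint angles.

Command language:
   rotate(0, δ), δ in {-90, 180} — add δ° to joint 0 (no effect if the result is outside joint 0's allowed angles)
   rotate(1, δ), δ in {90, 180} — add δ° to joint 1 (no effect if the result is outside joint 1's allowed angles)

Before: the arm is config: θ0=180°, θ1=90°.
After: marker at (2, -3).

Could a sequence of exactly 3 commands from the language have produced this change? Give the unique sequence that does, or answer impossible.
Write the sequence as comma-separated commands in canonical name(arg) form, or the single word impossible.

initial: config: θ0=180°, θ1=90°
1. rotate(0, -90) → config: θ0=90°, θ1=90°
2. rotate(0, -90) → config: θ0=0°, θ1=90°
3. rotate(0, -90) → config: θ0=270°, θ1=90°
no rival 3-sequence matches.

rotate(0, -90), rotate(0, -90), rotate(0, -90)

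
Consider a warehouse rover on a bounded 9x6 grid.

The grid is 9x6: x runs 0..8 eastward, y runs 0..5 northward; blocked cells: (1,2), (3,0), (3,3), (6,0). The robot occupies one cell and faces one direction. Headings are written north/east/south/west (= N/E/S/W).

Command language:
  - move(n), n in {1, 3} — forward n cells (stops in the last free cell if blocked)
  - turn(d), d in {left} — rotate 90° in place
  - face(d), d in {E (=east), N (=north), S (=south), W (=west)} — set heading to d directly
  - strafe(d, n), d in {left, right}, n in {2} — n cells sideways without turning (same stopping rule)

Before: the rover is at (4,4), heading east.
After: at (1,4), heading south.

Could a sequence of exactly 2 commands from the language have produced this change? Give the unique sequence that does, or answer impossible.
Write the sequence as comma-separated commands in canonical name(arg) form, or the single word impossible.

impossible

no 2-step route produces this change.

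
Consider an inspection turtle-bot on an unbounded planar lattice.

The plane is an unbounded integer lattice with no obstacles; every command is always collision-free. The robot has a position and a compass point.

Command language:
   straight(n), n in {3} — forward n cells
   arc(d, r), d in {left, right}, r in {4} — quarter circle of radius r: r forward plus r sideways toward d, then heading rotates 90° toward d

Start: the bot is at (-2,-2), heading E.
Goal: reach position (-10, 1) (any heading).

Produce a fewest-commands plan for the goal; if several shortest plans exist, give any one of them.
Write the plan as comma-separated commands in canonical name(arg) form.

start: at (-2,-2), heading E
[1] after arc(right, 4): at (2,-6), heading S
[2] after arc(right, 4): at (-2,-10), heading W
[3] after arc(right, 4): at (-6,-6), heading N
[4] after straight(3): at (-6,-3), heading N
[5] after arc(left, 4): at (-10,1), heading W
shorter routes all fall short; 5 is best.

arc(right, 4), arc(right, 4), arc(right, 4), straight(3), arc(left, 4)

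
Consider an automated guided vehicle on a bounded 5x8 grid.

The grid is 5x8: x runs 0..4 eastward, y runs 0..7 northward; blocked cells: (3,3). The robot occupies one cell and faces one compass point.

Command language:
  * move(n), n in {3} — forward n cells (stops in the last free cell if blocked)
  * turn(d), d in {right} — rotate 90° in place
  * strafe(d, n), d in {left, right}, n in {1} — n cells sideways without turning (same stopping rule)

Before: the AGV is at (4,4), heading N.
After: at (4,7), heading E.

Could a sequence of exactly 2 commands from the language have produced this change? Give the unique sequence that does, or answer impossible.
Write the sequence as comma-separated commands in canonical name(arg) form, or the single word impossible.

move(3), turn(right)

key: position moved to (4,7) AND the heading swung to E — translation plus rotation needed
from: at (4,4), heading N
1. move(3) → at (4,7), heading N
2. turn(right) → at (4,7), heading E
no rival 2-sequence matches.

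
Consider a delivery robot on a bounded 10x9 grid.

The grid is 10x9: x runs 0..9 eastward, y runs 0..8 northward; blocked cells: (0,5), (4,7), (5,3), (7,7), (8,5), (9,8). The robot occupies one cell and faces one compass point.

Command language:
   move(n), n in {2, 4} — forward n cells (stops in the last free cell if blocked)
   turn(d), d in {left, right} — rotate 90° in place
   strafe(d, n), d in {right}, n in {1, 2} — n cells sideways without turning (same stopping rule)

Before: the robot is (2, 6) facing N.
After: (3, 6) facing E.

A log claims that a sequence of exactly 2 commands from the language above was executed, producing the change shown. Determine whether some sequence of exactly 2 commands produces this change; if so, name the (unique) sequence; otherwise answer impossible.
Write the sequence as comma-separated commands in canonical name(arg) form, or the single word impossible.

key: running turn(right) before strafe(right, 1) would end elsewhere — order is forced
start: (2, 6) facing N
t=1 strafe(right, 1) ⇒ (3, 6) facing N
t=2 turn(right) ⇒ (3, 6) facing E
no rival 2-sequence matches.

strafe(right, 1), turn(right)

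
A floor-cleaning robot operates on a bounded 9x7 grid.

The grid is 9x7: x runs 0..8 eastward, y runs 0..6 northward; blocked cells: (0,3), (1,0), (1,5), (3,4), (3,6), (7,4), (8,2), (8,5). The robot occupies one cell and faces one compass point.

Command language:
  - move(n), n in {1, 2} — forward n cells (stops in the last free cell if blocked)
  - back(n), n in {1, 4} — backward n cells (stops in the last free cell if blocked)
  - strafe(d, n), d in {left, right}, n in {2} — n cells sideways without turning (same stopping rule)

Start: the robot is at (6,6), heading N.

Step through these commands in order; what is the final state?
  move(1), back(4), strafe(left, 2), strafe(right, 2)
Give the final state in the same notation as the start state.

t0: at (6,6), heading N
step 1 (move(1)): at (6,6), heading N
step 2 (back(4)): at (6,2), heading N
step 3 (strafe(left, 2)): at (4,2), heading N
step 4 (strafe(right, 2)): at (6,2), heading N

at (6,2), heading N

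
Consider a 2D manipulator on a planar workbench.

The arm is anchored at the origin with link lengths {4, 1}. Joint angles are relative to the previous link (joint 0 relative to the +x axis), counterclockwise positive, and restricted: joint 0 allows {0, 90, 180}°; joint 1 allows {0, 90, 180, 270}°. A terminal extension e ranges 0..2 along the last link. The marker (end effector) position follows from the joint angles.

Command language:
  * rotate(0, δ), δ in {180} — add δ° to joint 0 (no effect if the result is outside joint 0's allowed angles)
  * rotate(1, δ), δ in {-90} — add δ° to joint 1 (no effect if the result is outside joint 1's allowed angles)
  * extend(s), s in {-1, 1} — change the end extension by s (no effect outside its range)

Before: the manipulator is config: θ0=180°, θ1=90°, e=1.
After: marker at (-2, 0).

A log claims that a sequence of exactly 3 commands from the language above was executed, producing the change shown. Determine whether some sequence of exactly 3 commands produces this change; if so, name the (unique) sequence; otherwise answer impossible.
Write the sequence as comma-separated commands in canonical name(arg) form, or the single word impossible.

rotate(1, -90), rotate(1, -90), rotate(1, -90)

begin: config: θ0=180°, θ1=90°, e=1
step 1 (rotate(1, -90)): config: θ0=180°, θ1=0°, e=1
step 2 (rotate(1, -90)): config: θ0=180°, θ1=270°, e=1
step 3 (rotate(1, -90)): config: θ0=180°, θ1=180°, e=1
no rival 3-sequence matches.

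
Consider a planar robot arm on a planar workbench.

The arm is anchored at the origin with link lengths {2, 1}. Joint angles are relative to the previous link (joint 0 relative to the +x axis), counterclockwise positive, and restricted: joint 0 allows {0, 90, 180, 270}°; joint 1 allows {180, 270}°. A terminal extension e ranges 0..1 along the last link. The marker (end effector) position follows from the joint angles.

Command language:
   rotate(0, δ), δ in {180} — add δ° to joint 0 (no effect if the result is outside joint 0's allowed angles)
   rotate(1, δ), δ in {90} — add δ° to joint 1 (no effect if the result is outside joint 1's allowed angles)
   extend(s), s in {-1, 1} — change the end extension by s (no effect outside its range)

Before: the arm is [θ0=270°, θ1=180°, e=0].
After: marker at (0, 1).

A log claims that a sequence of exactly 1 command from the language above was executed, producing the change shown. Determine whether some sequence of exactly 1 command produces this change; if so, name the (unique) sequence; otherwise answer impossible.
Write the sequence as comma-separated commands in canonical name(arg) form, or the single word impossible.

rotate(0, 180)

t0: [θ0=270°, θ1=180°, e=0]
step 1 (rotate(0, 180)): [θ0=90°, θ1=180°, e=0]
no other 1-command option fits: unique.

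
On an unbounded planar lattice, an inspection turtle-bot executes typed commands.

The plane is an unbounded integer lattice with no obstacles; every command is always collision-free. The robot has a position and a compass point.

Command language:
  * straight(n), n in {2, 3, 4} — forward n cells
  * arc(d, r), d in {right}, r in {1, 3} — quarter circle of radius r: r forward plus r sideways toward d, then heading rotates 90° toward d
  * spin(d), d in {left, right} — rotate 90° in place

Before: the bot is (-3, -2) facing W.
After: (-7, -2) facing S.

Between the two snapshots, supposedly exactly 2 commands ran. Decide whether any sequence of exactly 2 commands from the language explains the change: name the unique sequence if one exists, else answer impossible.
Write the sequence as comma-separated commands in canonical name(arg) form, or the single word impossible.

key: order matters: swapping straight(4) and spin(left) lands elsewhere
from: (-3, -2) facing W
t=1 straight(4) ⇒ (-7, -2) facing W
t=2 spin(left) ⇒ (-7, -2) facing S
uniquely the one of 49 2-step routes that fits.

straight(4), spin(left)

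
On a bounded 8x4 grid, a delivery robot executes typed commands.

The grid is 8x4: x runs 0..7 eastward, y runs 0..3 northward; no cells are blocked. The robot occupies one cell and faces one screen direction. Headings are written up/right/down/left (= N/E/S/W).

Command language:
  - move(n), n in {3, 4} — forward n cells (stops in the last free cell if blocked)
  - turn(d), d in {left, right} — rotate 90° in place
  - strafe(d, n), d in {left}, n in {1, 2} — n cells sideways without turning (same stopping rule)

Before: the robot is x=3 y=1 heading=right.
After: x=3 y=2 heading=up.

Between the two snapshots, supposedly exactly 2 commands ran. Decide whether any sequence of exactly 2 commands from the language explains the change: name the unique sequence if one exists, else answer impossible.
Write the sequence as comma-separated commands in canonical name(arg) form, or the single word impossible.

key: position moved to (3,2) AND the heading swung to N — translation plus rotation needed
t0: x=3 y=1 heading=right
step 1 (strafe(left, 1)): x=3 y=2 heading=right
step 2 (turn(left)): x=3 y=2 heading=up
all 36 alternatives checked — unique.

strafe(left, 1), turn(left)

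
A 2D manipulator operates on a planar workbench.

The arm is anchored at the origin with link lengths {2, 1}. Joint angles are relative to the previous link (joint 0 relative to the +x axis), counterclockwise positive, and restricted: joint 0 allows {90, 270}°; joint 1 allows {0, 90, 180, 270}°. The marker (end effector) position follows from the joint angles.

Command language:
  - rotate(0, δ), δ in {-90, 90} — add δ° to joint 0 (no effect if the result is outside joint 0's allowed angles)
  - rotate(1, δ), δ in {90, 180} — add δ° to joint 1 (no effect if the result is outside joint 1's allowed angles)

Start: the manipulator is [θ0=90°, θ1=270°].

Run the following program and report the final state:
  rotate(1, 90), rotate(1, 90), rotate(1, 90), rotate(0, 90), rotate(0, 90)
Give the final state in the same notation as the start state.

begin: [θ0=90°, θ1=270°]
[1] after rotate(1, 90): [θ0=90°, θ1=0°]
[2] after rotate(1, 90): [θ0=90°, θ1=90°]
[3] after rotate(1, 90): [θ0=90°, θ1=180°]
[4] after rotate(0, 90): [θ0=90°, θ1=180°]
[5] after rotate(0, 90): [θ0=90°, θ1=180°]

[θ0=90°, θ1=180°]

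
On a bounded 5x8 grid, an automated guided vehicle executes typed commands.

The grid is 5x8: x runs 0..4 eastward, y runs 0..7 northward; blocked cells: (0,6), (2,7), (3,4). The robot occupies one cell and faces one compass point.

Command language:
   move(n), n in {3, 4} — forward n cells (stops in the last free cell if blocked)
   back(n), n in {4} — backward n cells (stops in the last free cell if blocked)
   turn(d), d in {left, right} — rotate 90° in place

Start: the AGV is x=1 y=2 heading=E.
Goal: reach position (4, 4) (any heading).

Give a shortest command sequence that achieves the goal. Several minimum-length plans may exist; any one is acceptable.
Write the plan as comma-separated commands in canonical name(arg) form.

move(4), turn(right), move(4), back(4)

t0: x=1 y=2 heading=E
1. move(4) → x=4 y=2 heading=E
2. turn(right) → x=4 y=2 heading=S
3. move(4) → x=4 y=0 heading=S
4. back(4) → x=4 y=4 heading=S
no 3-step plan works, so 4 is optimal.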